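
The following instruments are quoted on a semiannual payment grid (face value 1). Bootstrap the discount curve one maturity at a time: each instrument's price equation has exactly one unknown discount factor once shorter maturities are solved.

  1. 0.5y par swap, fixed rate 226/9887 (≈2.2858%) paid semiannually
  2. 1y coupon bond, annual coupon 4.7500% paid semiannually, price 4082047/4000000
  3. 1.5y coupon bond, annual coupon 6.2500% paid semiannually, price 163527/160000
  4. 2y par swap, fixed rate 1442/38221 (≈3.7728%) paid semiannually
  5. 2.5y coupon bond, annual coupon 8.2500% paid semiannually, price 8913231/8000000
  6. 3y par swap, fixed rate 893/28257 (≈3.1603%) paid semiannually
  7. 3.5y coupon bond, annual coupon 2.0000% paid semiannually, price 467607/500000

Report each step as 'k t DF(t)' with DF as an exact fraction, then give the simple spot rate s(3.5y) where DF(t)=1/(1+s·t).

1 1/2 9887/10000
2 1 9739/10000
3 3/2 2329/2500
4 2 9279/10000
5 5/2 4593/5000
6 3 9107/10000
7 7/2 87/100
s(3.5y) = (1/(87/100) − 1)/(7/2) = 26/609 ≈ 4.2693%

step 1 [0.5y] swap r/2=113/9887: DF=(1 − 113/9887·(0))/(1+113/9887) = 9887/10000 ≈ 0.988700
step 2 [1y] bond c/2=19/800: DF=(4082047/4000000 − 19/800·(0.988700))/(1+19/800) = 9739/10000 ≈ 0.973900
step 3 [1.5y] bond c/2=1/32: DF=(163527/160000 − 1/32·(0.988700+0.973900))/(1+1/32) = 2329/2500 ≈ 0.931600
step 4 [2y] swap r/2=721/38221: DF=(1 − 721/38221·(0.988700+0.973900+0.931600))/(1+721/38221) = 9279/10000 ≈ 0.927900
step 5 [2.5y] bond c/2=33/800: DF=(8913231/8000000 − 33/800·(0.988700+0.973900+0.931600+0.927900))/(1+33/800) = 4593/5000 ≈ 0.918600
step 6 [3y] swap r/2=893/56514: DF=(1 − 893/56514·(0.988700+0.973900+0.931600+0.927900+0.918600))/(1+893/56514) = 9107/10000 ≈ 0.910700
step 7 [3.5y] bond c/2=1/100: DF=(467607/500000 − 1/100·(0.988700+0.973900+0.931600+0.927900+0.918600+0.910700))/(1+1/100) = 87/100 ≈ 0.870000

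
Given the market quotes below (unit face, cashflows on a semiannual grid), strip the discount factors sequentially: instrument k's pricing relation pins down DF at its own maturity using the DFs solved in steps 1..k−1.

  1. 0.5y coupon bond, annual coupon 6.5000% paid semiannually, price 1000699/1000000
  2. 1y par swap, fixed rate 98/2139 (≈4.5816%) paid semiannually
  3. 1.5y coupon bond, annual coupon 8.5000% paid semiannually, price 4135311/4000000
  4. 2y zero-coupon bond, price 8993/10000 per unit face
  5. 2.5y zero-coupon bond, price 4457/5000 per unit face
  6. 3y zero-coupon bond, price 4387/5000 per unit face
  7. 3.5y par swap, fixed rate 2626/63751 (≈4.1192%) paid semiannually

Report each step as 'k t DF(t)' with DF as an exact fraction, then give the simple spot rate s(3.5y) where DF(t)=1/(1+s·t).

step 1 [0.5y] bond c/2=13/400: DF=(1000699/1000000 − 13/400·(0))/(1+13/400) = 2423/2500 ≈ 0.969200
step 2 [1y] swap r/2=49/2139: DF=(1 − 49/2139·(0.969200))/(1+49/2139) = 9559/10000 ≈ 0.955900
step 3 [1.5y] bond c/2=17/400: DF=(4135311/4000000 − 17/400·(0.969200+0.955900))/(1+17/400) = 2283/2500 ≈ 0.913200
step 4 [2y] zero: DF = P = 8993/10000 ≈ 0.899300
step 5 [2.5y] zero: DF = P = 4457/5000 ≈ 0.891400
step 6 [3y] zero: DF = P = 4387/5000 ≈ 0.877400
step 7 [3.5y] swap r/2=1313/63751: DF=(1 − 1313/63751·(0.969200+0.955900+0.913200+0.899300+0.891400+0.877400))/(1+1313/63751) = 8687/10000 ≈ 0.868700

1 1/2 2423/2500
2 1 9559/10000
3 3/2 2283/2500
4 2 8993/10000
5 5/2 4457/5000
6 3 4387/5000
7 7/2 8687/10000
s(3.5y) = (1/(8687/10000) − 1)/(7/2) = 2626/60809 ≈ 4.3184%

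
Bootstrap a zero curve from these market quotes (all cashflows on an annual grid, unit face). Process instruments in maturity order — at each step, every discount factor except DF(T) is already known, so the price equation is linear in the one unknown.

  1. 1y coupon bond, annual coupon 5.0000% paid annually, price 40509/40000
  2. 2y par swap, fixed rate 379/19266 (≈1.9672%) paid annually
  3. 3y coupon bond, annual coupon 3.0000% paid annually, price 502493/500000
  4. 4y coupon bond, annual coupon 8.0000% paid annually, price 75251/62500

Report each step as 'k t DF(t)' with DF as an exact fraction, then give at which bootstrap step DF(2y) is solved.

step 1 [1y] bond c/1=1/20: DF=(40509/40000 − 1/20·(0))/(1+1/20) = 1929/2000 ≈ 0.964500
step 2 [2y] swap r/1=379/19266: DF=(1 − 379/19266·(0.964500))/(1+379/19266) = 9621/10000 ≈ 0.962100
step 3 [3y] bond c/1=3/100: DF=(502493/500000 − 3/100·(0.964500+0.962100))/(1+3/100) = 2299/2500 ≈ 0.919600
step 4 [4y] bond c/1=2/25: DF=(75251/62500 − 2/25·(0.964500+0.962100+0.919600))/(1+2/25) = 113/125 ≈ 0.904000

1 1 1929/2000
2 2 9621/10000
3 3 2299/2500
4 4 113/125
DF(2y) is solved at step 2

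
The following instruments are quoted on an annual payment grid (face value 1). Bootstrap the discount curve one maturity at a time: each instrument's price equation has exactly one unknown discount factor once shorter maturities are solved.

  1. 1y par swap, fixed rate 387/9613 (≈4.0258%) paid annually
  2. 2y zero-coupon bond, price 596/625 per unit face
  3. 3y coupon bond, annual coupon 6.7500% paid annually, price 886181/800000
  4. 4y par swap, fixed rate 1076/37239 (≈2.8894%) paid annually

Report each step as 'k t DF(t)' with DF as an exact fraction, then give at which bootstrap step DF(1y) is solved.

step 1 [1y] swap r/1=387/9613: DF=(1 − 387/9613·(0))/(1+387/9613) = 9613/10000 ≈ 0.961300
step 2 [2y] zero: DF = P = 596/625 ≈ 0.953600
step 3 [3y] bond c/1=27/400: DF=(886181/800000 − 27/400·(0.961300+0.953600))/(1+27/400) = 4583/5000 ≈ 0.916600
step 4 [4y] swap r/1=1076/37239: DF=(1 − 1076/37239·(0.961300+0.953600+0.916600))/(1+1076/37239) = 2231/2500 ≈ 0.892400

1 1 9613/10000
2 2 596/625
3 3 4583/5000
4 4 2231/2500
DF(1y) is solved at step 1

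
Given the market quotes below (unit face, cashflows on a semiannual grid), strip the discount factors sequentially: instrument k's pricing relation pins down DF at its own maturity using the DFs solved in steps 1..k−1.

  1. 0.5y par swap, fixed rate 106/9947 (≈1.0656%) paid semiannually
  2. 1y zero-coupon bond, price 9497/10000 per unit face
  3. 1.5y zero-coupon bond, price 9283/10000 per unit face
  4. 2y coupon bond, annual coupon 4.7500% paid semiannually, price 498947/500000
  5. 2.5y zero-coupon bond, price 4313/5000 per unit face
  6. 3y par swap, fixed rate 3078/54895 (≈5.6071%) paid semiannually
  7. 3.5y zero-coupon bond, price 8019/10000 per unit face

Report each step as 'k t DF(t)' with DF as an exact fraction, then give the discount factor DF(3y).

step 1 [0.5y] swap r/2=53/9947: DF=(1 − 53/9947·(0))/(1+53/9947) = 9947/10000 ≈ 0.994700
step 2 [1y] zero: DF = P = 9497/10000 ≈ 0.949700
step 3 [1.5y] zero: DF = P = 9283/10000 ≈ 0.928300
step 4 [2y] bond c/2=19/800: DF=(498947/500000 − 19/800·(0.994700+0.949700+0.928300))/(1+19/800) = 9081/10000 ≈ 0.908100
step 5 [2.5y] zero: DF = P = 4313/5000 ≈ 0.862600
step 6 [3y] swap r/2=1539/54895: DF=(1 − 1539/54895·(0.994700+0.949700+0.928300+0.908100+0.862600))/(1+1539/54895) = 8461/10000 ≈ 0.846100
step 7 [3.5y] zero: DF = P = 8019/10000 ≈ 0.801900

1 1/2 9947/10000
2 1 9497/10000
3 3/2 9283/10000
4 2 9081/10000
5 5/2 4313/5000
6 3 8461/10000
7 7/2 8019/10000
DF(3y) = 8461/10000 ≈ 0.846100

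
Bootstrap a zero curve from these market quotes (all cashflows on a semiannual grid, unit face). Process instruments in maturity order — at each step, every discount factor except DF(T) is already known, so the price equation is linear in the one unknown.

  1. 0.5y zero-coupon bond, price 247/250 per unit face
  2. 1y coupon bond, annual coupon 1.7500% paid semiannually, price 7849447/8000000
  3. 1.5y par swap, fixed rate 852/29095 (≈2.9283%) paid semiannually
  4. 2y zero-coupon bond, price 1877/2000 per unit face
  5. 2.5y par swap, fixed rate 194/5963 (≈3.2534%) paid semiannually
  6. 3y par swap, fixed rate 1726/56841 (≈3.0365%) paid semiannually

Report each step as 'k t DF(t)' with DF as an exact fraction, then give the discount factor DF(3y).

step 1 [0.5y] zero: DF = P = 247/250 ≈ 0.988000
step 2 [1y] bond c/2=7/800: DF=(7849447/8000000 − 7/800·(0.988000))/(1+7/800) = 9641/10000 ≈ 0.964100
step 3 [1.5y] swap r/2=426/29095: DF=(1 − 426/29095·(0.988000+0.964100))/(1+426/29095) = 4787/5000 ≈ 0.957400
step 4 [2y] zero: DF = P = 1877/2000 ≈ 0.938500
step 5 [2.5y] swap r/2=97/5963: DF=(1 − 97/5963·(0.988000+0.964100+0.957400+0.938500))/(1+97/5963) = 1153/1250 ≈ 0.922400
step 6 [3y] swap r/2=863/56841: DF=(1 − 863/56841·(0.988000+0.964100+0.957400+0.938500+0.922400))/(1+863/56841) = 9137/10000 ≈ 0.913700

1 1/2 247/250
2 1 9641/10000
3 3/2 4787/5000
4 2 1877/2000
5 5/2 1153/1250
6 3 9137/10000
DF(3y) = 9137/10000 ≈ 0.913700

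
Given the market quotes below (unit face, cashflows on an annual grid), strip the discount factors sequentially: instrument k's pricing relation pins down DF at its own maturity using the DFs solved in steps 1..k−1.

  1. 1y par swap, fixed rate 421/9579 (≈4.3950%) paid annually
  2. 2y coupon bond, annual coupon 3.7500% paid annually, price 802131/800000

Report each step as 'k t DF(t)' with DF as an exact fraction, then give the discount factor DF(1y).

step 1 [1y] swap r/1=421/9579: DF=(1 − 421/9579·(0))/(1+421/9579) = 9579/10000 ≈ 0.957900
step 2 [2y] bond c/1=3/80: DF=(802131/800000 − 3/80·(0.957900))/(1+3/80) = 4659/5000 ≈ 0.931800

1 1 9579/10000
2 2 4659/5000
DF(1y) = 9579/10000 ≈ 0.957900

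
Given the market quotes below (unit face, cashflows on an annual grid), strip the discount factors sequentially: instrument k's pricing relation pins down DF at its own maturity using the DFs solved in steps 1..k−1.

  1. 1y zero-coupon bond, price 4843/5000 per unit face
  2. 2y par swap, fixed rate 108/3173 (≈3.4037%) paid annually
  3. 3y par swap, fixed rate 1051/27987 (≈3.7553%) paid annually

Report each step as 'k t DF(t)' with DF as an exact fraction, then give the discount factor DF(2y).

1 1 4843/5000
2 2 1169/1250
3 3 8949/10000
DF(2y) = 1169/1250 ≈ 0.935200

step 1 [1y] zero: DF = P = 4843/5000 ≈ 0.968600
step 2 [2y] swap r/1=108/3173: DF=(1 − 108/3173·(0.968600))/(1+108/3173) = 1169/1250 ≈ 0.935200
step 3 [3y] swap r/1=1051/27987: DF=(1 − 1051/27987·(0.968600+0.935200))/(1+1051/27987) = 8949/10000 ≈ 0.894900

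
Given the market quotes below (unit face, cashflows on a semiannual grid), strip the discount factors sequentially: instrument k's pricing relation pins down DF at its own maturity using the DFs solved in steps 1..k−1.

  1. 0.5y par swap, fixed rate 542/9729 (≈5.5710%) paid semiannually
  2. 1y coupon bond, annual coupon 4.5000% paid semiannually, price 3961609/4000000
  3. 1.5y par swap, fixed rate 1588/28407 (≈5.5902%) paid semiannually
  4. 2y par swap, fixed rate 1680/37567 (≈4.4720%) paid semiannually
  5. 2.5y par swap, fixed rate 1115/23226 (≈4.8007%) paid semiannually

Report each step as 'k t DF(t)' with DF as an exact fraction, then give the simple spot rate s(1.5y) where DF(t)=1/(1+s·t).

1 1/2 9729/10000
2 1 592/625
3 3/2 4603/5000
4 2 229/250
5 5/2 1777/2000
s(1.5y) = (1/(4603/5000) − 1)/(3/2) = 794/13809 ≈ 5.7499%

step 1 [0.5y] swap r/2=271/9729: DF=(1 − 271/9729·(0))/(1+271/9729) = 9729/10000 ≈ 0.972900
step 2 [1y] bond c/2=9/400: DF=(3961609/4000000 − 9/400·(0.972900))/(1+9/400) = 592/625 ≈ 0.947200
step 3 [1.5y] swap r/2=794/28407: DF=(1 − 794/28407·(0.972900+0.947200))/(1+794/28407) = 4603/5000 ≈ 0.920600
step 4 [2y] swap r/2=840/37567: DF=(1 − 840/37567·(0.972900+0.947200+0.920600))/(1+840/37567) = 229/250 ≈ 0.916000
step 5 [2.5y] swap r/2=1115/46452: DF=(1 − 1115/46452·(0.972900+0.947200+0.920600+0.916000))/(1+1115/46452) = 1777/2000 ≈ 0.888500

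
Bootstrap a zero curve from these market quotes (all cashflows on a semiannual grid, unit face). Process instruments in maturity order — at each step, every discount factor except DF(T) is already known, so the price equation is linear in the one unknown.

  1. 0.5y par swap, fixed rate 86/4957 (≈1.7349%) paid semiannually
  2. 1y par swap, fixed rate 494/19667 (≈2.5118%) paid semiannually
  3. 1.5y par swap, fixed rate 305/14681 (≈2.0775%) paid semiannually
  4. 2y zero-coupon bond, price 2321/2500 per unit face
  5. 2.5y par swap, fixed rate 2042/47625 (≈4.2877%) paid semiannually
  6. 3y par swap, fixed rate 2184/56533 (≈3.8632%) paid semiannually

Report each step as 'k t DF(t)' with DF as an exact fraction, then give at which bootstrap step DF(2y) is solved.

1 1/2 4957/5000
2 1 9753/10000
3 3/2 1939/2000
4 2 2321/2500
5 5/2 8979/10000
6 3 2227/2500
DF(2y) is solved at step 4

step 1 [0.5y] swap r/2=43/4957: DF=(1 − 43/4957·(0))/(1+43/4957) = 4957/5000 ≈ 0.991400
step 2 [1y] swap r/2=247/19667: DF=(1 − 247/19667·(0.991400))/(1+247/19667) = 9753/10000 ≈ 0.975300
step 3 [1.5y] swap r/2=305/29362: DF=(1 − 305/29362·(0.991400+0.975300))/(1+305/29362) = 1939/2000 ≈ 0.969500
step 4 [2y] zero: DF = P = 2321/2500 ≈ 0.928400
step 5 [2.5y] swap r/2=1021/47625: DF=(1 − 1021/47625·(0.991400+0.975300+0.969500+0.928400))/(1+1021/47625) = 8979/10000 ≈ 0.897900
step 6 [3y] swap r/2=1092/56533: DF=(1 − 1092/56533·(0.991400+0.975300+0.969500+0.928400+0.897900))/(1+1092/56533) = 2227/2500 ≈ 0.890800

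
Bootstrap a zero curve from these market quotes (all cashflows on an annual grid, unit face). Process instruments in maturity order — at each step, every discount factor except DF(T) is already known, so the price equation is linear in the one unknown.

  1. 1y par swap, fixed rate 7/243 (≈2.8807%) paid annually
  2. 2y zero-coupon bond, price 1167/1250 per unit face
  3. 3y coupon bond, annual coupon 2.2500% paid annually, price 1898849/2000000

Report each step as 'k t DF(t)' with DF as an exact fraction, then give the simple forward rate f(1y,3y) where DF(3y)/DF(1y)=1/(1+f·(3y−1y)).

step 1 [1y] swap r/1=7/243: DF=(1 − 7/243·(0))/(1+7/243) = 243/250 ≈ 0.972000
step 2 [2y] zero: DF = P = 1167/1250 ≈ 0.933600
step 3 [3y] bond c/1=9/400: DF=(1898849/2000000 − 9/400·(0.972000+0.933600))/(1+9/400) = 4433/5000 ≈ 0.886600

1 1 243/250
2 2 1167/1250
3 3 4433/5000
f(1y,3y) = ((243/250)/(4433/5000) − 1)/(2) = 427/8866 ≈ 4.8162%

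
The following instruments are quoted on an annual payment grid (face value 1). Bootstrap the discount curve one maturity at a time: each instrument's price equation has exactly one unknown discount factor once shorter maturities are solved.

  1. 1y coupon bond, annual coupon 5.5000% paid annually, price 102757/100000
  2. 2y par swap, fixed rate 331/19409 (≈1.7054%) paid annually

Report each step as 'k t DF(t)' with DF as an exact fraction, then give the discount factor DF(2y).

step 1 [1y] bond c/1=11/200: DF=(102757/100000 − 11/200·(0))/(1+11/200) = 487/500 ≈ 0.974000
step 2 [2y] swap r/1=331/19409: DF=(1 − 331/19409·(0.974000))/(1+331/19409) = 9669/10000 ≈ 0.966900

1 1 487/500
2 2 9669/10000
DF(2y) = 9669/10000 ≈ 0.966900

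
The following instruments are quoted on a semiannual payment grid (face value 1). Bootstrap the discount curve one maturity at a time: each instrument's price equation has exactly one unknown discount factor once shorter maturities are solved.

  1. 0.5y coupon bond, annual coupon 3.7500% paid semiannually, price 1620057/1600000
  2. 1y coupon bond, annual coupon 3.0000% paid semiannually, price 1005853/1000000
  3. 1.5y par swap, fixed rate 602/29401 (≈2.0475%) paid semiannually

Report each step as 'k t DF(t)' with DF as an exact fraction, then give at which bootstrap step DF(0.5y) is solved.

1 1/2 9939/10000
2 1 9763/10000
3 3/2 9699/10000
DF(0.5y) is solved at step 1

step 1 [0.5y] bond c/2=3/160: DF=(1620057/1600000 − 3/160·(0))/(1+3/160) = 9939/10000 ≈ 0.993900
step 2 [1y] bond c/2=3/200: DF=(1005853/1000000 − 3/200·(0.993900))/(1+3/200) = 9763/10000 ≈ 0.976300
step 3 [1.5y] swap r/2=301/29401: DF=(1 − 301/29401·(0.993900+0.976300))/(1+301/29401) = 9699/10000 ≈ 0.969900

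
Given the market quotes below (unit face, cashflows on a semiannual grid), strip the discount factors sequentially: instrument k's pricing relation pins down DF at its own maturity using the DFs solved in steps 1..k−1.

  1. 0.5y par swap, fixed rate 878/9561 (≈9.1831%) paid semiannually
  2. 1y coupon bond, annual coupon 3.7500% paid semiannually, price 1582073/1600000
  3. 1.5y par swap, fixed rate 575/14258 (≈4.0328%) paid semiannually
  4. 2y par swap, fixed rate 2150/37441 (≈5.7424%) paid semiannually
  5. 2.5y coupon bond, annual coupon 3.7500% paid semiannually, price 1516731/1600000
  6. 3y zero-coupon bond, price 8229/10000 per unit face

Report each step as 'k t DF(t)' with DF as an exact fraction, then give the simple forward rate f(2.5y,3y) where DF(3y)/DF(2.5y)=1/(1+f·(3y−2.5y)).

step 1 [0.5y] swap r/2=439/9561: DF=(1 − 439/9561·(0))/(1+439/9561) = 9561/10000 ≈ 0.956100
step 2 [1y] bond c/2=3/160: DF=(1582073/1600000 − 3/160·(0.956100))/(1+3/160) = 953/1000 ≈ 0.953000
step 3 [1.5y] swap r/2=575/28516: DF=(1 − 575/28516·(0.956100+0.953000))/(1+575/28516) = 377/400 ≈ 0.942500
step 4 [2y] swap r/2=1075/37441: DF=(1 − 1075/37441·(0.956100+0.953000+0.942500))/(1+1075/37441) = 357/400 ≈ 0.892500
step 5 [2.5y] bond c/2=3/160: DF=(1516731/1600000 − 3/160·(0.956100+0.953000+0.942500+0.892500))/(1+3/160) = 1077/1250 ≈ 0.861600
step 6 [3y] zero: DF = P = 8229/10000 ≈ 0.822900

1 1/2 9561/10000
2 1 953/1000
3 3/2 377/400
4 2 357/400
5 5/2 1077/1250
6 3 8229/10000
f(2.5y,3y) = ((1077/1250)/(8229/10000) − 1)/(1/2) = 258/2743 ≈ 9.4058%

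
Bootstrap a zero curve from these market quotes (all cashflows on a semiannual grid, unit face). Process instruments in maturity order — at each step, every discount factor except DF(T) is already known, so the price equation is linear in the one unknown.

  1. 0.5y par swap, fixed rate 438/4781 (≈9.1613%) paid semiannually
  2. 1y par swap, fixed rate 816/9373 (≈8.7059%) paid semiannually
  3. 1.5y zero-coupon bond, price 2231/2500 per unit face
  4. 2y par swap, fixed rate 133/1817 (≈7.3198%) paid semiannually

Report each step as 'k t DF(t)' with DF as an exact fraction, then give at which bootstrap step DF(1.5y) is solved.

step 1 [0.5y] swap r/2=219/4781: DF=(1 − 219/4781·(0))/(1+219/4781) = 4781/5000 ≈ 0.956200
step 2 [1y] swap r/2=408/9373: DF=(1 − 408/9373·(0.956200))/(1+408/9373) = 574/625 ≈ 0.918400
step 3 [1.5y] zero: DF = P = 2231/2500 ≈ 0.892400
step 4 [2y] swap r/2=133/3634: DF=(1 − 133/3634·(0.956200+0.918400+0.892400))/(1+133/3634) = 867/1000 ≈ 0.867000

1 1/2 4781/5000
2 1 574/625
3 3/2 2231/2500
4 2 867/1000
DF(1.5y) is solved at step 3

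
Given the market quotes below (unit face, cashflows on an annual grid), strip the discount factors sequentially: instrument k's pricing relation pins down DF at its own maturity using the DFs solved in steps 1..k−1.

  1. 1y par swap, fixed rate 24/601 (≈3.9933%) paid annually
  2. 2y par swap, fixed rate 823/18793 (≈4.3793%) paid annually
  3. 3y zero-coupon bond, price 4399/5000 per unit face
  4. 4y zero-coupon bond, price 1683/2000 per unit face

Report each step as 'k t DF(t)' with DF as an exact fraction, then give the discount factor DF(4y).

step 1 [1y] swap r/1=24/601: DF=(1 − 24/601·(0))/(1+24/601) = 601/625 ≈ 0.961600
step 2 [2y] swap r/1=823/18793: DF=(1 − 823/18793·(0.961600))/(1+823/18793) = 9177/10000 ≈ 0.917700
step 3 [3y] zero: DF = P = 4399/5000 ≈ 0.879800
step 4 [4y] zero: DF = P = 1683/2000 ≈ 0.841500

1 1 601/625
2 2 9177/10000
3 3 4399/5000
4 4 1683/2000
DF(4y) = 1683/2000 ≈ 0.841500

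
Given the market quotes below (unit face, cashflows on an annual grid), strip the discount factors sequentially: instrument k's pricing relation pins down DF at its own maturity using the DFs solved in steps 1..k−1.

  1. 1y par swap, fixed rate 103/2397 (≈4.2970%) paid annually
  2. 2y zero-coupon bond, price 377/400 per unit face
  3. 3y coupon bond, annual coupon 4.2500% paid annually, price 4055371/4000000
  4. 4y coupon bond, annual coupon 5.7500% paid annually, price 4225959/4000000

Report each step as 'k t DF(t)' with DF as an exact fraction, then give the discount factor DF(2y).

1 1 2397/2500
2 2 377/400
3 3 179/200
4 4 847/1000
DF(2y) = 377/400 ≈ 0.942500

step 1 [1y] swap r/1=103/2397: DF=(1 − 103/2397·(0))/(1+103/2397) = 2397/2500 ≈ 0.958800
step 2 [2y] zero: DF = P = 377/400 ≈ 0.942500
step 3 [3y] bond c/1=17/400: DF=(4055371/4000000 − 17/400·(0.958800+0.942500))/(1+17/400) = 179/200 ≈ 0.895000
step 4 [4y] bond c/1=23/400: DF=(4225959/4000000 − 23/400·(0.958800+0.942500+0.895000))/(1+23/400) = 847/1000 ≈ 0.847000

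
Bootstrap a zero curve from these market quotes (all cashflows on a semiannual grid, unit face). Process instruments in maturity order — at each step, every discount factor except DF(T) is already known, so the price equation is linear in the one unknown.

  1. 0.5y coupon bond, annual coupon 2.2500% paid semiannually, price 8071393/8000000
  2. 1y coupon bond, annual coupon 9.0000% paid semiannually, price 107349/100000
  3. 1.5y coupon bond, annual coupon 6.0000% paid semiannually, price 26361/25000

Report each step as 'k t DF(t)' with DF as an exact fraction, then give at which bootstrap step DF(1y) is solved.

1 1/2 9977/10000
2 1 9843/10000
3 3/2 483/500
DF(1y) is solved at step 2

step 1 [0.5y] bond c/2=9/800: DF=(8071393/8000000 − 9/800·(0))/(1+9/800) = 9977/10000 ≈ 0.997700
step 2 [1y] bond c/2=9/200: DF=(107349/100000 − 9/200·(0.997700))/(1+9/200) = 9843/10000 ≈ 0.984300
step 3 [1.5y] bond c/2=3/100: DF=(26361/25000 − 3/100·(0.997700+0.984300))/(1+3/100) = 483/500 ≈ 0.966000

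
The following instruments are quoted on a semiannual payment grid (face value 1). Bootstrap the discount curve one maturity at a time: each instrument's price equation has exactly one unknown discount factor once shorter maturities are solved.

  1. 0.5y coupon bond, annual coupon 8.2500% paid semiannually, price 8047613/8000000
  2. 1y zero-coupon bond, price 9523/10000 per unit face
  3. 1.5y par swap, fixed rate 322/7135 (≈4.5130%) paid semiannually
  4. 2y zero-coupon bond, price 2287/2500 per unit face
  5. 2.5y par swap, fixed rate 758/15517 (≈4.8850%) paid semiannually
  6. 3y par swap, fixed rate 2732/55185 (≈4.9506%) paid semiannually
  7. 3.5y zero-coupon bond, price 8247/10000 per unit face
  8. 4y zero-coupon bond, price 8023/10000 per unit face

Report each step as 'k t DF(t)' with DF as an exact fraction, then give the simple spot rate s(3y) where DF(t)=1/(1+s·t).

step 1 [0.5y] bond c/2=33/800: DF=(8047613/8000000 − 33/800·(0))/(1+33/800) = 9661/10000 ≈ 0.966100
step 2 [1y] zero: DF = P = 9523/10000 ≈ 0.952300
step 3 [1.5y] swap r/2=161/7135: DF=(1 − 161/7135·(0.966100+0.952300))/(1+161/7135) = 2339/2500 ≈ 0.935600
step 4 [2y] zero: DF = P = 2287/2500 ≈ 0.914800
step 5 [2.5y] swap r/2=379/15517: DF=(1 − 379/15517·(0.966100+0.952300+0.935600+0.914800))/(1+379/15517) = 8863/10000 ≈ 0.886300
step 6 [3y] swap r/2=1366/55185: DF=(1 − 1366/55185·(0.966100+0.952300+0.935600+0.914800+0.886300))/(1+1366/55185) = 4317/5000 ≈ 0.863400
step 7 [3.5y] zero: DF = P = 8247/10000 ≈ 0.824700
step 8 [4y] zero: DF = P = 8023/10000 ≈ 0.802300

1 1/2 9661/10000
2 1 9523/10000
3 3/2 2339/2500
4 2 2287/2500
5 5/2 8863/10000
6 3 4317/5000
7 7/2 8247/10000
8 4 8023/10000
s(3y) = (1/(4317/5000) − 1)/(3) = 683/12951 ≈ 5.2737%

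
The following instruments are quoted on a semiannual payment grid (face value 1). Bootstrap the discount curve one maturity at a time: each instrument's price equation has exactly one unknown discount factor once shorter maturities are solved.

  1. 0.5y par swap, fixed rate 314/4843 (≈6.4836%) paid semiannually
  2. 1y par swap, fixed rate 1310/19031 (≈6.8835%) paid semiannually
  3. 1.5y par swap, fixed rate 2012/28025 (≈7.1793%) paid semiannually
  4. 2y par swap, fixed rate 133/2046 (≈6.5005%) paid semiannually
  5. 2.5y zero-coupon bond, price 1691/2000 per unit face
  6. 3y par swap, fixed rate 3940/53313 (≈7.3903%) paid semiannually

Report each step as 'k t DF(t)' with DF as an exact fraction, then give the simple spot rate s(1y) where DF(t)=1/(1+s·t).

step 1 [0.5y] swap r/2=157/4843: DF=(1 − 157/4843·(0))/(1+157/4843) = 4843/5000 ≈ 0.968600
step 2 [1y] swap r/2=655/19031: DF=(1 − 655/19031·(0.968600))/(1+655/19031) = 1869/2000 ≈ 0.934500
step 3 [1.5y] swap r/2=1006/28025: DF=(1 − 1006/28025·(0.968600+0.934500))/(1+1006/28025) = 4497/5000 ≈ 0.899400
step 4 [2y] swap r/2=133/4092: DF=(1 − 133/4092·(0.968600+0.934500+0.899400))/(1+133/4092) = 8803/10000 ≈ 0.880300
step 5 [2.5y] zero: DF = P = 1691/2000 ≈ 0.845500
step 6 [3y] swap r/2=1970/53313: DF=(1 − 1970/53313·(0.968600+0.934500+0.899400+0.880300+0.845500))/(1+1970/53313) = 803/1000 ≈ 0.803000

1 1/2 4843/5000
2 1 1869/2000
3 3/2 4497/5000
4 2 8803/10000
5 5/2 1691/2000
6 3 803/1000
s(1y) = (1/(1869/2000) − 1)/(1) = 131/1869 ≈ 7.0091%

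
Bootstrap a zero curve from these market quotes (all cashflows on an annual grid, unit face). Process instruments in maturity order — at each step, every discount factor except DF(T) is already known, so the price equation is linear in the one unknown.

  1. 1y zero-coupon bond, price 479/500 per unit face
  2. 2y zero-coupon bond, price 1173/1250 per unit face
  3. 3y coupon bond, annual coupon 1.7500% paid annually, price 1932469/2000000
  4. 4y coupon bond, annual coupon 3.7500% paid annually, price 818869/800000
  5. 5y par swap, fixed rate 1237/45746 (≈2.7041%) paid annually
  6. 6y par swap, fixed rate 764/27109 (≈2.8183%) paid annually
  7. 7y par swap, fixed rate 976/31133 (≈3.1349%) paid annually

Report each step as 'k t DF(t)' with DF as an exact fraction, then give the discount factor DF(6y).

1 1 479/500
2 2 1173/1250
3 3 917/1000
4 4 8849/10000
5 5 8763/10000
6 6 1059/1250
7 7 503/625
DF(6y) = 1059/1250 ≈ 0.847200

step 1 [1y] zero: DF = P = 479/500 ≈ 0.958000
step 2 [2y] zero: DF = P = 1173/1250 ≈ 0.938400
step 3 [3y] bond c/1=7/400: DF=(1932469/2000000 − 7/400·(0.958000+0.938400))/(1+7/400) = 917/1000 ≈ 0.917000
step 4 [4y] bond c/1=3/80: DF=(818869/800000 − 3/80·(0.958000+0.938400+0.917000))/(1+3/80) = 8849/10000 ≈ 0.884900
step 5 [5y] swap r/1=1237/45746: DF=(1 − 1237/45746·(0.958000+0.938400+0.917000+0.884900))/(1+1237/45746) = 8763/10000 ≈ 0.876300
step 6 [6y] swap r/1=764/27109: DF=(1 − 764/27109·(0.958000+0.938400+0.917000+0.884900+0.876300))/(1+764/27109) = 1059/1250 ≈ 0.847200
step 7 [7y] swap r/1=976/31133: DF=(1 − 976/31133·(0.958000+0.938400+0.917000+0.884900+0.876300+0.847200))/(1+976/31133) = 503/625 ≈ 0.804800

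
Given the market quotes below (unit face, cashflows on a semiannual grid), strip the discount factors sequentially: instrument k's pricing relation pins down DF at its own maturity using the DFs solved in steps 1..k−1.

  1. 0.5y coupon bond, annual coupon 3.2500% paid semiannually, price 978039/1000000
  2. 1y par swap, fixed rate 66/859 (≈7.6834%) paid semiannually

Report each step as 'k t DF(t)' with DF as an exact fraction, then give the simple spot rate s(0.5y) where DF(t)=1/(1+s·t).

1 1/2 1203/1250
2 1 4637/5000
s(0.5y) = (1/(1203/1250) − 1)/(1/2) = 94/1203 ≈ 7.8138%

step 1 [0.5y] bond c/2=13/800: DF=(978039/1000000 − 13/800·(0))/(1+13/800) = 1203/1250 ≈ 0.962400
step 2 [1y] swap r/2=33/859: DF=(1 − 33/859·(0.962400))/(1+33/859) = 4637/5000 ≈ 0.927400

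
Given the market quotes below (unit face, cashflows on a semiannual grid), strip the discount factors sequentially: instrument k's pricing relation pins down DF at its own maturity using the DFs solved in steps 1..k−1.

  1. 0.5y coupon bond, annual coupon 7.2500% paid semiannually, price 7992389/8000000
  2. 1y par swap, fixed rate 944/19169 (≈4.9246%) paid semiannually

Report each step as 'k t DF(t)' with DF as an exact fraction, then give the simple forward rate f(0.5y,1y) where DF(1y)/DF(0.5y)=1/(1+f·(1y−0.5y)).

1 1/2 9641/10000
2 1 1191/1250
f(0.5y,1y) = ((9641/10000)/(1191/1250) − 1)/(1/2) = 113/4764 ≈ 2.3720%

step 1 [0.5y] bond c/2=29/800: DF=(7992389/8000000 − 29/800·(0))/(1+29/800) = 9641/10000 ≈ 0.964100
step 2 [1y] swap r/2=472/19169: DF=(1 − 472/19169·(0.964100))/(1+472/19169) = 1191/1250 ≈ 0.952800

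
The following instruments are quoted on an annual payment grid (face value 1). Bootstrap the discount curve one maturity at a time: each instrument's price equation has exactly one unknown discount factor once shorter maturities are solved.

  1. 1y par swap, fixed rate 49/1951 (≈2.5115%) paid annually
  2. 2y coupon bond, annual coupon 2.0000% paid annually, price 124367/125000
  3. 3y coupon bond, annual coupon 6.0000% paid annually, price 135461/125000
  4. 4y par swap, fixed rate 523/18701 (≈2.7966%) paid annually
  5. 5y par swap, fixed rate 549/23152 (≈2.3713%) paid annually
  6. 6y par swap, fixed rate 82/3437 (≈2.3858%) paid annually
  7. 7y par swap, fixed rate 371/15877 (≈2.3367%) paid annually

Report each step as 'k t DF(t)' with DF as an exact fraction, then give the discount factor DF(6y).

step 1 [1y] swap r/1=49/1951: DF=(1 − 49/1951·(0))/(1+49/1951) = 1951/2000 ≈ 0.975500
step 2 [2y] bond c/1=1/50: DF=(124367/125000 − 1/50·(0.975500))/(1+1/50) = 9563/10000 ≈ 0.956300
step 3 [3y] bond c/1=3/50: DF=(135461/125000 − 3/50·(0.975500+0.956300))/(1+3/50) = 913/1000 ≈ 0.913000
step 4 [4y] swap r/1=523/18701: DF=(1 − 523/18701·(0.975500+0.956300+0.913000))/(1+523/18701) = 4477/5000 ≈ 0.895400
step 5 [5y] swap r/1=549/23152: DF=(1 − 549/23152·(0.975500+0.956300+0.913000+0.895400))/(1+549/23152) = 4451/5000 ≈ 0.890200
step 6 [6y] swap r/1=82/3437: DF=(1 − 82/3437·(0.975500+0.956300+0.913000+0.895400+0.890200))/(1+82/3437) = 543/625 ≈ 0.868800
step 7 [7y] swap r/1=371/15877: DF=(1 − 371/15877·(0.975500+0.956300+0.913000+0.895400+0.890200+0.868800))/(1+371/15877) = 2129/2500 ≈ 0.851600

1 1 1951/2000
2 2 9563/10000
3 3 913/1000
4 4 4477/5000
5 5 4451/5000
6 6 543/625
7 7 2129/2500
DF(6y) = 543/625 ≈ 0.868800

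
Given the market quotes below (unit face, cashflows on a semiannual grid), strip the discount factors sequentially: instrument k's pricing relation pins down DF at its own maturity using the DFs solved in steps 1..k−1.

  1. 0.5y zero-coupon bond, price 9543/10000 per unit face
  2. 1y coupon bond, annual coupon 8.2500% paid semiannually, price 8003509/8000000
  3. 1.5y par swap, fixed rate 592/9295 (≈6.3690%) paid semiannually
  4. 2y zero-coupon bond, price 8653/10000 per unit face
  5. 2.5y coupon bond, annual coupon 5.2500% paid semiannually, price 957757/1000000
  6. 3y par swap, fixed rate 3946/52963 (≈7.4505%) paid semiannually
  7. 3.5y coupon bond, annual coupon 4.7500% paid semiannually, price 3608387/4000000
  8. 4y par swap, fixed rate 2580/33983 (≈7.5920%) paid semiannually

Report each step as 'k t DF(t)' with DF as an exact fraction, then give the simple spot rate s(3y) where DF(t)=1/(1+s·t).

step 1 [0.5y] zero: DF = P = 9543/10000 ≈ 0.954300
step 2 [1y] bond c/2=33/800: DF=(8003509/8000000 − 33/800·(0.954300))/(1+33/800) = 923/1000 ≈ 0.923000
step 3 [1.5y] swap r/2=296/9295: DF=(1 − 296/9295·(0.954300+0.923000))/(1+296/9295) = 1139/1250 ≈ 0.911200
step 4 [2y] zero: DF = P = 8653/10000 ≈ 0.865300
step 5 [2.5y] bond c/2=21/800: DF=(957757/1000000 − 21/800·(0.954300+0.923000+0.911200+0.865300))/(1+21/800) = 4199/5000 ≈ 0.839800
step 6 [3y] swap r/2=1973/52963: DF=(1 − 1973/52963·(0.954300+0.923000+0.911200+0.865300+0.839800))/(1+1973/52963) = 8027/10000 ≈ 0.802700
step 7 [3.5y] bond c/2=19/800: DF=(3608387/4000000 − 19/800·(0.954300+0.923000+0.911200+0.865300+0.839800+0.802700))/(1+19/800) = 7583/10000 ≈ 0.758300
step 8 [4y] swap r/2=1290/33983: DF=(1 − 1290/33983·(0.954300+0.923000+0.911200+0.865300+0.839800+0.802700+0.758300))/(1+1290/33983) = 371/500 ≈ 0.742000

1 1/2 9543/10000
2 1 923/1000
3 3/2 1139/1250
4 2 8653/10000
5 5/2 4199/5000
6 3 8027/10000
7 7/2 7583/10000
8 4 371/500
s(3y) = (1/(8027/10000) − 1)/(3) = 1973/24081 ≈ 8.1932%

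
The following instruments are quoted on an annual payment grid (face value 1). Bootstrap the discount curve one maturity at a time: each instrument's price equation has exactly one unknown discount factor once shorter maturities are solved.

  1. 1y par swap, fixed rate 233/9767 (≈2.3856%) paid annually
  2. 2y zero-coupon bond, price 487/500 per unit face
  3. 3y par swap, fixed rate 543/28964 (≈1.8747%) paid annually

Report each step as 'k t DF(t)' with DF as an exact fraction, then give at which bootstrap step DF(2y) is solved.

step 1 [1y] swap r/1=233/9767: DF=(1 − 233/9767·(0))/(1+233/9767) = 9767/10000 ≈ 0.976700
step 2 [2y] zero: DF = P = 487/500 ≈ 0.974000
step 3 [3y] swap r/1=543/28964: DF=(1 − 543/28964·(0.976700+0.974000))/(1+543/28964) = 9457/10000 ≈ 0.945700

1 1 9767/10000
2 2 487/500
3 3 9457/10000
DF(2y) is solved at step 2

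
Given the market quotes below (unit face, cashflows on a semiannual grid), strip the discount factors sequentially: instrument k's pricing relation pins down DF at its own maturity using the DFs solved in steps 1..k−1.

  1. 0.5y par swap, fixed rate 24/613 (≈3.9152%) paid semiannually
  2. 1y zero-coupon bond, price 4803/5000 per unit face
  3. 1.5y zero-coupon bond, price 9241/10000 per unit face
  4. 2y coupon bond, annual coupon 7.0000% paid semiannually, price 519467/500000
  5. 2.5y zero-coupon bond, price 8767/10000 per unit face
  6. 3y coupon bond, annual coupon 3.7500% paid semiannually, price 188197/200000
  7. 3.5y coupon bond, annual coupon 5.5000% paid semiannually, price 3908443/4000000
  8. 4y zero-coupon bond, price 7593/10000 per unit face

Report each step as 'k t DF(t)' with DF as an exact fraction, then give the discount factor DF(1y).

1 1/2 613/625
2 1 4803/5000
3 3/2 9241/10000
4 2 9069/10000
5 5/2 8767/10000
6 3 8381/10000
7 7/2 8041/10000
8 4 7593/10000
DF(1y) = 4803/5000 ≈ 0.960600

step 1 [0.5y] swap r/2=12/613: DF=(1 − 12/613·(0))/(1+12/613) = 613/625 ≈ 0.980800
step 2 [1y] zero: DF = P = 4803/5000 ≈ 0.960600
step 3 [1.5y] zero: DF = P = 9241/10000 ≈ 0.924100
step 4 [2y] bond c/2=7/200: DF=(519467/500000 − 7/200·(0.980800+0.960600+0.924100))/(1+7/200) = 9069/10000 ≈ 0.906900
step 5 [2.5y] zero: DF = P = 8767/10000 ≈ 0.876700
step 6 [3y] bond c/2=3/160: DF=(188197/200000 − 3/160·(0.980800+0.960600+0.924100+0.906900+0.876700))/(1+3/160) = 8381/10000 ≈ 0.838100
step 7 [3.5y] bond c/2=11/400: DF=(3908443/4000000 − 11/400·(0.980800+0.960600+0.924100+0.906900+0.876700+0.838100))/(1+11/400) = 8041/10000 ≈ 0.804100
step 8 [4y] zero: DF = P = 7593/10000 ≈ 0.759300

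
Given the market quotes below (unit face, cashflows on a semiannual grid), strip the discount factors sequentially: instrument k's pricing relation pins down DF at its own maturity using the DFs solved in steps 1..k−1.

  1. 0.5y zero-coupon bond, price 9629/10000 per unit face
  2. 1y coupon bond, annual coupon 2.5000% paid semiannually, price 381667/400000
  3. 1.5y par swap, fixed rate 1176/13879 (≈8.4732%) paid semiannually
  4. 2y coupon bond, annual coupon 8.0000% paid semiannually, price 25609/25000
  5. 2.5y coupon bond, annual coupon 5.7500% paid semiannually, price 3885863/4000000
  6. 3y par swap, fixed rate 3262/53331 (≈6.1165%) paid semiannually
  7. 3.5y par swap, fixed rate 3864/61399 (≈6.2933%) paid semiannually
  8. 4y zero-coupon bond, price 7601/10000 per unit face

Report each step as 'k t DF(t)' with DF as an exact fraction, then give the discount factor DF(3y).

step 1 [0.5y] zero: DF = P = 9629/10000 ≈ 0.962900
step 2 [1y] bond c/2=1/80: DF=(381667/400000 − 1/80·(0.962900))/(1+1/80) = 1861/2000 ≈ 0.930500
step 3 [1.5y] swap r/2=588/13879: DF=(1 − 588/13879·(0.962900+0.930500))/(1+588/13879) = 1103/1250 ≈ 0.882400
step 4 [2y] bond c/2=1/25: DF=(25609/25000 − 1/25·(0.962900+0.930500+0.882400))/(1+1/25) = 4391/5000 ≈ 0.878200
step 5 [2.5y] bond c/2=23/800: DF=(3885863/4000000 − 23/800·(0.962900+0.930500+0.882400+0.878200))/(1+23/800) = 4211/5000 ≈ 0.842200
step 6 [3y] swap r/2=1631/53331: DF=(1 − 1631/53331·(0.962900+0.930500+0.882400+0.878200+0.842200))/(1+1631/53331) = 8369/10000 ≈ 0.836900
step 7 [3.5y] swap r/2=1932/61399: DF=(1 − 1932/61399·(0.962900+0.930500+0.882400+0.878200+0.842200+0.836900))/(1+1932/61399) = 2017/2500 ≈ 0.806800
step 8 [4y] zero: DF = P = 7601/10000 ≈ 0.760100

1 1/2 9629/10000
2 1 1861/2000
3 3/2 1103/1250
4 2 4391/5000
5 5/2 4211/5000
6 3 8369/10000
7 7/2 2017/2500
8 4 7601/10000
DF(3y) = 8369/10000 ≈ 0.836900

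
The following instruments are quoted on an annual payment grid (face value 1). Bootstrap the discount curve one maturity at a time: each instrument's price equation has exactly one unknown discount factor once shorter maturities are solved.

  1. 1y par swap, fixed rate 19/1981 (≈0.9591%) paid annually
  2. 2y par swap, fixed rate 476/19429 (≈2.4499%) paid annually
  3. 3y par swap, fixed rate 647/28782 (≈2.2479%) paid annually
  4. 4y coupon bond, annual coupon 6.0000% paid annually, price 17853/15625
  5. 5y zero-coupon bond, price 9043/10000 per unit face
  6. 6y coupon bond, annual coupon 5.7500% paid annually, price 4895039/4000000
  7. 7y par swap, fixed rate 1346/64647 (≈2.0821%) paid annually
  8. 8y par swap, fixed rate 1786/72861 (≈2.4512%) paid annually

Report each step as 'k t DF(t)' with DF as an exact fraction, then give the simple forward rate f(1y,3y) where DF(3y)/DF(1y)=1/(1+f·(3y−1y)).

step 1 [1y] swap r/1=19/1981: DF=(1 − 19/1981·(0))/(1+19/1981) = 1981/2000 ≈ 0.990500
step 2 [2y] swap r/1=476/19429: DF=(1 − 476/19429·(0.990500))/(1+476/19429) = 2381/2500 ≈ 0.952400
step 3 [3y] swap r/1=647/28782: DF=(1 − 647/28782·(0.990500+0.952400))/(1+647/28782) = 9353/10000 ≈ 0.935300
step 4 [4y] bond c/1=3/50: DF=(17853/15625 − 3/50·(0.990500+0.952400+0.935300))/(1+3/50) = 183/200 ≈ 0.915000
step 5 [5y] zero: DF = P = 9043/10000 ≈ 0.904300
step 6 [6y] bond c/1=23/400: DF=(4895039/4000000 − 23/400·(0.990500+0.952400+0.935300+0.915000+0.904300))/(1+23/400) = 4509/5000 ≈ 0.901800
step 7 [7y] swap r/1=1346/64647: DF=(1 − 1346/64647·(0.990500+0.952400+0.935300+0.915000+0.904300+0.901800))/(1+1346/64647) = 4327/5000 ≈ 0.865400
step 8 [8y] swap r/1=1786/72861: DF=(1 − 1786/72861·(0.990500+0.952400+0.935300+0.915000+0.904300+0.901800+0.865400))/(1+1786/72861) = 4107/5000 ≈ 0.821400

1 1 1981/2000
2 2 2381/2500
3 3 9353/10000
4 4 183/200
5 5 9043/10000
6 6 4509/5000
7 7 4327/5000
8 8 4107/5000
f(1y,3y) = ((1981/2000)/(9353/10000) − 1)/(2) = 276/9353 ≈ 2.9509%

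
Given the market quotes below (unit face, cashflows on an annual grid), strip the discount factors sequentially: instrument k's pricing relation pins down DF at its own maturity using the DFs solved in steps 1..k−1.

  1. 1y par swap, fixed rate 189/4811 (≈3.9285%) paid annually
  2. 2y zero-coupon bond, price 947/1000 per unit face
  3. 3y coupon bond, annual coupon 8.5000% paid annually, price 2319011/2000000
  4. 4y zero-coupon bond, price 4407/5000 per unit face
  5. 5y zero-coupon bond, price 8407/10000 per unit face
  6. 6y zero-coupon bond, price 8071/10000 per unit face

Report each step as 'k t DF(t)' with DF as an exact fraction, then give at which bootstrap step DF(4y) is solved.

step 1 [1y] swap r/1=189/4811: DF=(1 − 189/4811·(0))/(1+189/4811) = 4811/5000 ≈ 0.962200
step 2 [2y] zero: DF = P = 947/1000 ≈ 0.947000
step 3 [3y] bond c/1=17/200: DF=(2319011/2000000 − 17/200·(0.962200+0.947000))/(1+17/200) = 9191/10000 ≈ 0.919100
step 4 [4y] zero: DF = P = 4407/5000 ≈ 0.881400
step 5 [5y] zero: DF = P = 8407/10000 ≈ 0.840700
step 6 [6y] zero: DF = P = 8071/10000 ≈ 0.807100

1 1 4811/5000
2 2 947/1000
3 3 9191/10000
4 4 4407/5000
5 5 8407/10000
6 6 8071/10000
DF(4y) is solved at step 4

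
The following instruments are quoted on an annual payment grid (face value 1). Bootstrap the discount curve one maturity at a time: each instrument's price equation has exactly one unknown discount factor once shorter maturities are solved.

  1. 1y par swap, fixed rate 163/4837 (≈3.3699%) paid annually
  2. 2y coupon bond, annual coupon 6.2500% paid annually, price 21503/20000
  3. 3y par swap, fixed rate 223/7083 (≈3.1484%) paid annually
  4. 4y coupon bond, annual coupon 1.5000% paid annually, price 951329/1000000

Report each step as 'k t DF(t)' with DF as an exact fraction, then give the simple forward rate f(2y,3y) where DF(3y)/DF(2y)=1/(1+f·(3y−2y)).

1 1 4837/5000
2 2 191/200
3 3 2277/2500
4 4 4477/5000
f(2y,3y) = ((191/200)/(2277/2500) − 1)/(1) = 221/4554 ≈ 4.8529%

step 1 [1y] swap r/1=163/4837: DF=(1 − 163/4837·(0))/(1+163/4837) = 4837/5000 ≈ 0.967400
step 2 [2y] bond c/1=1/16: DF=(21503/20000 − 1/16·(0.967400))/(1+1/16) = 191/200 ≈ 0.955000
step 3 [3y] swap r/1=223/7083: DF=(1 − 223/7083·(0.967400+0.955000))/(1+223/7083) = 2277/2500 ≈ 0.910800
step 4 [4y] bond c/1=3/200: DF=(951329/1000000 − 3/200·(0.967400+0.955000+0.910800))/(1+3/200) = 4477/5000 ≈ 0.895400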